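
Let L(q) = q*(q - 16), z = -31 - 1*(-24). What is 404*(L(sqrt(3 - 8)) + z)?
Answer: -4848 - 6464*I*sqrt(5) ≈ -4848.0 - 14454.0*I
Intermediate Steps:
z = -7 (z = -31 + 24 = -7)
L(q) = q*(-16 + q)
404*(L(sqrt(3 - 8)) + z) = 404*(sqrt(3 - 8)*(-16 + sqrt(3 - 8)) - 7) = 404*(sqrt(-5)*(-16 + sqrt(-5)) - 7) = 404*((I*sqrt(5))*(-16 + I*sqrt(5)) - 7) = 404*(I*sqrt(5)*(-16 + I*sqrt(5)) - 7) = 404*(-7 + I*sqrt(5)*(-16 + I*sqrt(5))) = -2828 + 404*I*sqrt(5)*(-16 + I*sqrt(5))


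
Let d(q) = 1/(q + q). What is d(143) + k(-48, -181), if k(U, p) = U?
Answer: -13727/286 ≈ -47.997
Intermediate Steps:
d(q) = 1/(2*q)
d(143) + k(-48, -181) = (½)/143 - 48 = (½)*(1/143) - 48 = 1/286 - 48 = -13727/286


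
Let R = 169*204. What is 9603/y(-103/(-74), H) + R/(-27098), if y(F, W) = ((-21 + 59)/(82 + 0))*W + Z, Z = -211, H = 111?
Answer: -320430819/5213974 ≈ -61.456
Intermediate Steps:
R = 34476
y(F, W) = -211 + 19*W/41 (y(F, W) = ((-21 + 59)/(82 + 0))*W - 211 = (38/82)*W - 211 = (38*(1/82))*W - 211 = 19*W/41 - 211 = -211 + 19*W/41)
9603/y(-103/(-74), H) + R/(-27098) = 9603/(-211 + (19/41)*111) + 34476/(-27098) = 9603/(-211 + 2109/41) + 34476*(-1/27098) = 9603/(-6542/41) - 1014/797 = 9603*(-41/6542) - 1014/797 = -393723/6542 - 1014/797 = -320430819/5213974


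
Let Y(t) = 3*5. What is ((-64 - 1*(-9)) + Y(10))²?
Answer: 1600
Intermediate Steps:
Y(t) = 15
((-64 - 1*(-9)) + Y(10))² = ((-64 - 1*(-9)) + 15)² = ((-64 + 9) + 15)² = (-55 + 15)² = (-40)² = 1600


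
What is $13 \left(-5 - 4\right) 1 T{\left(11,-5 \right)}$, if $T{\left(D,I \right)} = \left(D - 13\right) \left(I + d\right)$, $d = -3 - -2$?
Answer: $-1404$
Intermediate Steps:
$d = -1$ ($d = -3 + 2 = -1$)
$T{\left(D,I \right)} = \left(-1 + I\right) \left(-13 + D\right)$ ($T{\left(D,I \right)} = \left(D - 13\right) \left(I - 1\right) = \left(-13 + D\right) \left(-1 + I\right) = \left(-1 + I\right) \left(-13 + D\right)$)
$13 \left(-5 - 4\right) 1 T{\left(11,-5 \right)} = 13 \left(-5 - 4\right) 1 \left(13 - 11 - -65 + 11 \left(-5\right)\right) = 13 \left(\left(-9\right) 1\right) \left(13 - 11 + 65 - 55\right) = 13 \left(-9\right) 12 = \left(-117\right) 12 = -1404$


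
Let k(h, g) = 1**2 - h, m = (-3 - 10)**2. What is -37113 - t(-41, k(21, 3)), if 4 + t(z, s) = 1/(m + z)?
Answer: -4749953/128 ≈ -37109.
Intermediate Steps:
m = 169 (m = (-13)**2 = 169)
k(h, g) = 1 - h
t(z, s) = -4 + 1/(169 + z)
-37113 - t(-41, k(21, 3)) = -37113 - (-675 - 4*(-41))/(169 - 41) = -37113 - (-675 + 164)/128 = -37113 - (-511)/128 = -37113 - 1*(-511/128) = -37113 + 511/128 = -4749953/128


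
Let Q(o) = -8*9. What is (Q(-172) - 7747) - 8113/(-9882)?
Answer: -1266545/162 ≈ -7818.2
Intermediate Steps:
Q(o) = -72
(Q(-172) - 7747) - 8113/(-9882) = (-72 - 7747) - 8113/(-9882) = -7819 - 8113*(-1/9882) = -7819 + 133/162 = -1266545/162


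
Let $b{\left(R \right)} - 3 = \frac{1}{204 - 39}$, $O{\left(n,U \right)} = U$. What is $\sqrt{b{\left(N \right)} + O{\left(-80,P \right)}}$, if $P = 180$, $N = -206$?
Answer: $\frac{2 \sqrt{1245585}}{165} \approx 13.528$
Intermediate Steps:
$b{\left(R \right)} = \frac{496}{165}$ ($b{\left(R \right)} = 3 + \frac{1}{204 - 39} = 3 + \frac{1}{165} = \frac{496}{165}$)
$\sqrt{b{\left(N \right)} + O{\left(-80,P \right)}} = \sqrt{\frac{496}{165} + 180} = \sqrt{\frac{30196}{165}} = \frac{2 \sqrt{1245585}}{165}$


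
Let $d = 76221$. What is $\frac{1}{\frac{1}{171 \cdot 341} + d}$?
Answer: $\frac{58311}{4444522732} \approx 1.312 \cdot 10^{-5}$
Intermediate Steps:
$\frac{1}{\frac{1}{171 \cdot 341} + d} = \frac{1}{\frac{1}{171 \cdot 341} + 76221} = \frac{1}{\frac{1}{58311} + 76221} = \frac{1}{\frac{4444522732}{58311}} = \frac{58311}{4444522732}$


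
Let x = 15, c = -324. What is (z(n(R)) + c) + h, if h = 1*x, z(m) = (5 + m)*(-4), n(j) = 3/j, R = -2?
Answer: -323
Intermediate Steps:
z(m) = -20 - 4*m
h = 15 (h = 1*15 = 15)
(z(n(R)) + c) + h = ((-20 - 12/(-2)) - 324) + 15 = ((-20 - 12*(-1)/2) - 324) + 15 = ((-20 - 4*(-3/2)) - 324) + 15 = ((-20 + 6) - 324) + 15 = (-14 - 324) + 15 = -338 + 15 = -323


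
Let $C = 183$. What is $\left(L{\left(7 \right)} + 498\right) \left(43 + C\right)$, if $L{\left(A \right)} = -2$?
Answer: $112096$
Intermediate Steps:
$\left(L{\left(7 \right)} + 498\right) \left(43 + C\right) = \left(-2 + 498\right) \left(43 + 183\right) = 496 \cdot 226 = 112096$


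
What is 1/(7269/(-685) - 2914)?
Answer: -685/2003359 ≈ -0.00034193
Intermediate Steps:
1/(7269/(-685) - 2914) = 1/(7269*(-1/685) - 2914) = 1/(-7269/685 - 2914) = 1/(-2003359/685) = -685/2003359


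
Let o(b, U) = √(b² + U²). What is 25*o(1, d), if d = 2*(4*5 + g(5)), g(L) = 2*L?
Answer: 25*√3601 ≈ 1500.2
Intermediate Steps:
d = 60 (d = 2*(4*5 + 2*5) = 2*(20 + 10) = 2*30 = 60)
o(b, U) = √(U² + b²)
25*o(1, d) = 25*√(60² + 1²) = 25*√(3600 + 1) = 25*√3601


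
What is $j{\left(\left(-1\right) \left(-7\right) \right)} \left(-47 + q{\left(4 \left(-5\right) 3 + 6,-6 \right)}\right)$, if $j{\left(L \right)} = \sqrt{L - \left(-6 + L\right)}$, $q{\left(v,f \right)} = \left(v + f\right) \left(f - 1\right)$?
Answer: $373 \sqrt{6} \approx 913.66$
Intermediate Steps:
$q{\left(v,f \right)} = \left(-1 + f\right) \left(f + v\right)$ ($q{\left(v,f \right)} = \left(f + v\right) \left(-1 + f\right) = \left(-1 + f\right) \left(f + v\right)$)
$j{\left(L \right)} = \sqrt{6}$
$j{\left(\left(-1\right) \left(-7\right) \right)} \left(-47 + q{\left(4 \left(-5\right) 3 + 6,-6 \right)}\right) = \sqrt{6} \left(-47 - \left(-36 + 6 \left(4 \left(-5\right) 3 + 6\right) + 4 \left(-5\right) 3\right)\right) = \sqrt{6} \left(-47 + \left(36 + 6 - \left(\left(-20\right) 3 + 6\right) - 6 \left(\left(-20\right) 3 + 6\right)\right)\right) = \sqrt{6} \left(-47 + \left(36 + 6 - \left(-60 + 6\right) - 6 \left(-60 + 6\right)\right)\right) = \sqrt{6} \left(-47 + \left(36 + 6 - -54 - -324\right)\right) = \sqrt{6} \left(-47 + \left(36 + 6 + 54 + 324\right)\right) = \sqrt{6} \left(-47 + 420\right) = \sqrt{6} \cdot 373 = 373 \sqrt{6}$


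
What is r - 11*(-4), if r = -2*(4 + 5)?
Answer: 26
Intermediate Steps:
r = -18 (r = -2*9 = -18)
r - 11*(-4) = -18 - 11*(-4) = -18 + 44 = 26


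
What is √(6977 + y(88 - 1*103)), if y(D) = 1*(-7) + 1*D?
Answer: √6955 ≈ 83.397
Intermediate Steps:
y(D) = -7 + D
√(6977 + y(88 - 1*103)) = √(6977 + (-7 + (88 - 1*103))) = √(6977 + (-7 + (88 - 103))) = √(6977 + (-7 - 15)) = √(6977 - 22) = √6955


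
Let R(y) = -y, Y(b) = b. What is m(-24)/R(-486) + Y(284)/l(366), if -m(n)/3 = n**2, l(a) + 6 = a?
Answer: -83/30 ≈ -2.7667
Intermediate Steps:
l(a) = -6 + a
m(n) = -3*n**2
m(-24)/R(-486) + Y(284)/l(366) = (-3*(-24)**2)/((-1*(-486))) + 284/(-6 + 366) = -3*576/486 + 284/360 = -1728*1/486 + 284*(1/360) = -32/9 + 71/90 = -83/30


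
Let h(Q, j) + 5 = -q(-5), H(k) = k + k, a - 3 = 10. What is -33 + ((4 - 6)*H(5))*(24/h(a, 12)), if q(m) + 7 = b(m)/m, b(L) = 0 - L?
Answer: -193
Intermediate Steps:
a = 13 (a = 3 + 10 = 13)
b(L) = -L
H(k) = 2*k
q(m) = -8 (q(m) = -7 + (-m)/m = -7 - 1 = -8)
h(Q, j) = 3 (h(Q, j) = -5 - 1*(-8) = -5 + 8 = 3)
-33 + ((4 - 6)*H(5))*(24/h(a, 12)) = -33 + ((4 - 6)*(2*5))*(24/3) = -33 + (-2*10)*(24*(1/3)) = -33 - 20*8 = -33 - 160 = -193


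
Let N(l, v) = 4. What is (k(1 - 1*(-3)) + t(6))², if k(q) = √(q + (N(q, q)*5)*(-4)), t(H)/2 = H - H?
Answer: -76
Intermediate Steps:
t(H) = 0 (t(H) = 2*(H - H) = 2*0 = 0)
k(q) = √(-80 + q) (k(q) = √(q + (4*5)*(-4)) = √(q + 20*(-4)) = √(q - 80) = √(-80 + q))
(k(1 - 1*(-3)) + t(6))² = (√(-80 + (1 - 1*(-3))) + 0)² = (√(-80 + (1 + 3)) + 0)² = (√(-80 + 4) + 0)² = (√(-76) + 0)² = (2*I*√19 + 0)² = (2*I*√19)² = -76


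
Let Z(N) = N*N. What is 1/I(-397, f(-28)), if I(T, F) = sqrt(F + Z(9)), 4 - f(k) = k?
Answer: sqrt(113)/113 ≈ 0.094072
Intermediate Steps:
Z(N) = N**2
f(k) = 4 - k
I(T, F) = sqrt(81 + F) (I(T, F) = sqrt(F + 9**2) = sqrt(F + 81) = sqrt(81 + F))
1/I(-397, f(-28)) = 1/(sqrt(81 + (4 - 1*(-28)))) = 1/(sqrt(81 + (4 + 28))) = 1/(sqrt(81 + 32)) = 1/(sqrt(113)) = sqrt(113)/113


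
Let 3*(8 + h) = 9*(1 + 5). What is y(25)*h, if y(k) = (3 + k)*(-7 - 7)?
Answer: -3920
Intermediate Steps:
y(k) = -42 - 14*k (y(k) = (3 + k)*(-14) = -42 - 14*k)
h = 10 (h = -8 + (9*(1 + 5))/3 = -8 + (9*6)/3 = -8 + (1/3)*54 = -8 + 18 = 10)
y(25)*h = (-42 - 14*25)*10 = (-42 - 350)*10 = -392*10 = -3920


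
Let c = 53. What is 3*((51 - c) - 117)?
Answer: -357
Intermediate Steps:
3*((51 - c) - 117) = 3*((51 - 1*53) - 117) = 3*((51 - 53) - 117) = 3*(-2 - 117) = 3*(-119) = -357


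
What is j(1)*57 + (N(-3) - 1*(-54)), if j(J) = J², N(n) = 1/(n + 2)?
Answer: 110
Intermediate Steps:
N(n) = 1/(2 + n)
j(1)*57 + (N(-3) - 1*(-54)) = 1²*57 + (1/(2 - 3) - 1*(-54)) = 1*57 + (1/(-1) + 54) = 57 + (-1 + 54) = 57 + 53 = 110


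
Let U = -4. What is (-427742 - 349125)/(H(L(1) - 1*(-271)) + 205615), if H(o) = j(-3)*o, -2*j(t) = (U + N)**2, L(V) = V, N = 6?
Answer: -776867/205071 ≈ -3.7883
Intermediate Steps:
j(t) = -2 (j(t) = -(-4 + 6)**2/2 = -1/2*2**2 = -1/2*4 = -2)
H(o) = -2*o
(-427742 - 349125)/(H(L(1) - 1*(-271)) + 205615) = (-427742 - 349125)/(-2*(1 - 1*(-271)) + 205615) = -776867/(-2*(1 + 271) + 205615) = -776867/(-2*272 + 205615) = -776867/(-544 + 205615) = -776867/205071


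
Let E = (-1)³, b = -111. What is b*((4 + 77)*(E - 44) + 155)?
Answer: 387390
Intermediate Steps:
E = -1
b*((4 + 77)*(E - 44) + 155) = -111*((4 + 77)*(-1 - 44) + 155) = -111*(81*(-45) + 155) = -111*(-3645 + 155) = -111*(-3490) = 387390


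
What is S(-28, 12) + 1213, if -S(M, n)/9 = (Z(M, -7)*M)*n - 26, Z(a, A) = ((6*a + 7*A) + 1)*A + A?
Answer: 4552567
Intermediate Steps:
Z(a, A) = A + A*(1 + 6*a + 7*A) (Z(a, A) = (1 + 6*a + 7*A)*A + A = A*(1 + 6*a + 7*A) + A = A + A*(1 + 6*a + 7*A))
S(M, n) = 234 - 9*M*n*(329 - 42*M) (S(M, n) = -9*(((-7*(2 + 6*M + 7*(-7)))*M)*n - 26) = -9*(((-7*(2 + 6*M - 49))*M)*n - 26) = -9*(((-7*(-47 + 6*M))*M)*n - 26) = -9*(((329 - 42*M)*M)*n - 26) = -9*((M*(329 - 42*M))*n - 26) = -9*(M*n*(329 - 42*M) - 26) = -9*(-26 + M*n*(329 - 42*M)) = 234 - 9*M*n*(329 - 42*M))
S(-28, 12) + 1213 = (234 + 63*(-28)*12*(-47 + 6*(-28))) + 1213 = (234 + 63*(-28)*12*(-47 - 168)) + 1213 = (234 + 63*(-28)*12*(-215)) + 1213 = (234 + 4551120) + 1213 = 4551354 + 1213 = 4552567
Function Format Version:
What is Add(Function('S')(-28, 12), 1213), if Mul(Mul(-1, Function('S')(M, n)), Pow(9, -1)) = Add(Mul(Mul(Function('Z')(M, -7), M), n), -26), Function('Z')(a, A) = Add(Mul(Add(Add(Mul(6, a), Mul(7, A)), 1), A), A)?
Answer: 4552567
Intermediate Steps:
Function('Z')(a, A) = Add(A, Mul(A, Add(1, Mul(6, a), Mul(7, A)))) (Function('Z')(a, A) = Add(Mul(Add(1, Mul(6, a), Mul(7, A)), A), A) = Add(Mul(A, Add(1, Mul(6, a), Mul(7, A))), A) = Add(A, Mul(A, Add(1, Mul(6, a), Mul(7, A)))))
Function('S')(M, n) = Add(234, Mul(-9, M, n, Add(329, Mul(-42, M)))) (Function('S')(M, n) = Mul(-9, Add(Mul(Mul(Mul(-7, Add(2, Mul(6, M), Mul(7, -7))), M), n), -26)) = Mul(-9, Add(Mul(Mul(Mul(-7, Add(2, Mul(6, M), -49)), M), n), -26)) = Mul(-9, Add(Mul(Mul(Mul(-7, Add(-47, Mul(6, M))), M), n), -26)) = Mul(-9, Add(Mul(Mul(Add(329, Mul(-42, M)), M), n), -26)) = Mul(-9, Add(Mul(Mul(M, Add(329, Mul(-42, M))), n), -26)) = Mul(-9, Add(Mul(M, n, Add(329, Mul(-42, M))), -26)) = Mul(-9, Add(-26, Mul(M, n, Add(329, Mul(-42, M))))) = Add(234, Mul(-9, M, n, Add(329, Mul(-42, M)))))
Add(Function('S')(-28, 12), 1213) = Add(Add(234, Mul(63, -28, 12, Add(-47, Mul(6, -28)))), 1213) = Add(Add(234, Mul(63, -28, 12, Add(-47, -168))), 1213) = Add(Add(234, Mul(63, -28, 12, -215)), 1213) = Add(Add(234, 4551120), 1213) = Add(4551354, 1213) = 4552567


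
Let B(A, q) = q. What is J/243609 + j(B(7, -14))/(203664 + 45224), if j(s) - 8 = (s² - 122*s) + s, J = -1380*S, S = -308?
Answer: 17708287567/10105226132 ≈ 1.7524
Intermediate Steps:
J = 425040 (J = -1380*(-308) = 425040)
j(s) = 8 + s² - 121*s (j(s) = 8 + ((s² - 122*s) + s) = 8 + (s² - 121*s) = 8 + s² - 121*s)
J/243609 + j(B(7, -14))/(203664 + 45224) = 425040/243609 + (8 + (-14)² - 121*(-14))/(203664 + 45224) = 425040*(1/243609) + (8 + 196 + 1694)/248888 = 141680/81203 + 1898*(1/248888) = 141680/81203 + 949/124444 = 17708287567/10105226132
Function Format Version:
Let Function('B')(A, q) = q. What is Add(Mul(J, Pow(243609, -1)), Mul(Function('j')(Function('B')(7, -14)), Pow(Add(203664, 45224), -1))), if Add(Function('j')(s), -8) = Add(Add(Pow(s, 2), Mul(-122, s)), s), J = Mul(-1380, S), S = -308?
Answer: Rational(17708287567, 10105226132) ≈ 1.7524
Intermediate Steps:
J = 425040 (J = Mul(-1380, -308) = 425040)
Function('j')(s) = Add(8, Pow(s, 2), Mul(-121, s)) (Function('j')(s) = Add(8, Add(Add(Pow(s, 2), Mul(-122, s)), s)) = Add(8, Add(Pow(s, 2), Mul(-121, s))) = Add(8, Pow(s, 2), Mul(-121, s)))
Add(Mul(J, Pow(243609, -1)), Mul(Function('j')(Function('B')(7, -14)), Pow(Add(203664, 45224), -1))) = Add(Mul(425040, Pow(243609, -1)), Mul(Add(8, Pow(-14, 2), Mul(-121, -14)), Pow(Add(203664, 45224), -1))) = Add(Mul(425040, Rational(1, 243609)), Mul(Add(8, 196, 1694), Pow(248888, -1))) = Add(Rational(141680, 81203), Mul(1898, Rational(1, 248888))) = Add(Rational(141680, 81203), Rational(949, 124444)) = Rational(17708287567, 10105226132)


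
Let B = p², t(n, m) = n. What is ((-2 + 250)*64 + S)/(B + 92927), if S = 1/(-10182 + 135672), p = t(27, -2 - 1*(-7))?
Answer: 1991777281/11752891440 ≈ 0.16947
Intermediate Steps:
p = 27
B = 729 (B = 27² = 729)
S = 1/125490 ≈ 7.9688e-6
((-2 + 250)*64 + S)/(B + 92927) = ((-2 + 250)*64 + 1/125490)/(729 + 92927) = (248*64 + 1/125490)/93656 = (15872 + 1/125490)*(1/93656) = (1991777281/125490)*(1/93656) = 1991777281/11752891440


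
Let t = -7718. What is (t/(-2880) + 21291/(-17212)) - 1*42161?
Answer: -261234107003/6196320 ≈ -42160.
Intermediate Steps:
(t/(-2880) + 21291/(-17212)) - 1*42161 = (-7718/(-2880) + 21291/(-17212)) - 1*42161 = (-7718*(-1/2880) + 21291*(-1/17212)) - 42161 = (3859/1440 - 21291/17212) - 42161 = 8940517/6196320 - 42161 = -261234107003/6196320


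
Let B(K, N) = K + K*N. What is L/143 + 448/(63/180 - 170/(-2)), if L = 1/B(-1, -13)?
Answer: 1708563/325468 ≈ 5.2496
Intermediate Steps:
L = 1/12 (L = 1/(-(1 - 13)) = 1/(-1*(-12)) = 1/12 ≈ 0.083333)
L/143 + 448/(63/180 - 170/(-2)) = (1/12)/143 + 448/(63/180 - 170/(-2)) = (1/12)*(1/143) + 448/(63*(1/180) - 170*(-1/2)) = 1/1716 + 448/(7/20 + 85) = 1/1716 + 448/(1707/20) = 1/1716 + 448*(20/1707) = 1/1716 + 8960/1707 = 1708563/325468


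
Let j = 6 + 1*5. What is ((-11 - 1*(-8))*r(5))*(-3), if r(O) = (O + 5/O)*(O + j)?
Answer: 864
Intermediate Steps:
j = 11 (j = 6 + 5 = 11)
r(O) = (11 + O)*(O + 5/O) (r(O) = (O + 5/O)*(O + 11) = (O + 5/O)*(11 + O) = (11 + O)*(O + 5/O))
((-11 - 1*(-8))*r(5))*(-3) = ((-11 - 1*(-8))*(5 + 5**2 + 11*5 + 55/5))*(-3) = ((-11 + 8)*(5 + 25 + 55 + 55*(1/5)))*(-3) = -3*(5 + 25 + 55 + 11)*(-3) = -3*96*(-3) = -288*(-3) = 864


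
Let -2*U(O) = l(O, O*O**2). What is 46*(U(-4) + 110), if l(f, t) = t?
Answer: 6532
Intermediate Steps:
U(O) = -O**3/2 (U(O) = -O*O**2/2 = -O**3/2)
46*(U(-4) + 110) = 46*(-1/2*(-4)**3 + 110) = 46*(-1/2*(-64) + 110) = 46*(32 + 110) = 46*142 = 6532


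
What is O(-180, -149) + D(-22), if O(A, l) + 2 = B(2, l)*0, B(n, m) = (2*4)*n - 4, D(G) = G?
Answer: -24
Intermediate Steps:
B(n, m) = -4 + 8*n (B(n, m) = 8*n - 4 = -4 + 8*n)
O(A, l) = -2 (O(A, l) = -2 + (-4 + 8*2)*0 = -2 + (-4 + 16)*0 = -2 + 12*0 = -2 + 0 = -2)
O(-180, -149) + D(-22) = -2 - 22 = -24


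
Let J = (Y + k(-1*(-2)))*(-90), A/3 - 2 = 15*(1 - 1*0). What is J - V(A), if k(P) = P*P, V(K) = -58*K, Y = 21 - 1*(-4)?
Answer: 348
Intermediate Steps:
A = 51 (A = 6 + 3*(15*(1 - 1*0)) = 6 + 3*(15*(1 + 0)) = 6 + 3*(15*1) = 6 + 3*15 = 6 + 45 = 51)
Y = 25 (Y = 21 + 4 = 25)
k(P) = P**2
J = -2610 (J = (25 + (-1*(-2))**2)*(-90) = (25 + 2**2)*(-90) = (25 + 4)*(-90) = 29*(-90) = -2610)
J - V(A) = -2610 - (-58)*51 = -2610 - 1*(-2958) = -2610 + 2958 = 348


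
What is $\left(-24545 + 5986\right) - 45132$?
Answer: $-63691$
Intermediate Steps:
$\left(-24545 + 5986\right) - 45132 = -18559 - 45132 = -63691$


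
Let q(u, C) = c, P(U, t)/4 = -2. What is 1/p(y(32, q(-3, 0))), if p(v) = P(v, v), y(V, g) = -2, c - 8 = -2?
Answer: -⅛ ≈ -0.12500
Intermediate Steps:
P(U, t) = -8 (P(U, t) = 4*(-2) = -8)
c = 6 (c = 8 - 2 = 6)
q(u, C) = 6
p(v) = -8
1/p(y(32, q(-3, 0))) = 1/(-8) = -⅛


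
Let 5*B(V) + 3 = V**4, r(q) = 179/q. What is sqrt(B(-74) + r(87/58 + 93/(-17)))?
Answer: sqrt(485778831)/9 ≈ 2448.9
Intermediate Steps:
B(V) = -3/5 + V**4/5
sqrt(B(-74) + r(87/58 + 93/(-17))) = sqrt((-3/5 + (1/5)*(-74)**4) + 179/(87/58 + 93/(-17))) = sqrt((-3/5 + (1/5)*29986576) + 179/(87*(1/58) + 93*(-1/17))) = sqrt((-3/5 + 29986576/5) + 179/(3/2 - 93/17)) = sqrt(29986573/5 + 179/(-135/34)) = sqrt(29986573/5 + 179*(-34/135)) = sqrt(29986573/5 - 6086/135) = sqrt(161926277/27) = sqrt(485778831)/9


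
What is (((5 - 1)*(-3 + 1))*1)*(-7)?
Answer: 56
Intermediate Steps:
(((5 - 1)*(-3 + 1))*1)*(-7) = ((4*(-2))*1)*(-7) = -8*1*(-7) = -8*(-7) = 56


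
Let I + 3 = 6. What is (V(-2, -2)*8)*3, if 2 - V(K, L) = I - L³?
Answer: -216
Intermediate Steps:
I = 3 (I = -3 + 6 = 3)
V(K, L) = -1 + L³ (V(K, L) = 2 - (3 - L³) = 2 + (-3 + L³) = -1 + L³)
(V(-2, -2)*8)*3 = ((-1 + (-2)³)*8)*3 = ((-1 - 8)*8)*3 = -9*8*3 = -72*3 = -216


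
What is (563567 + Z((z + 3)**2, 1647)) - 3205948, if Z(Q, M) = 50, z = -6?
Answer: -2642331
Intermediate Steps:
(563567 + Z((z + 3)**2, 1647)) - 3205948 = (563567 + 50) - 3205948 = 563617 - 3205948 = -2642331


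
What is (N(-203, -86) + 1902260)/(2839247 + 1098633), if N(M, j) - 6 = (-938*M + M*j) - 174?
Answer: 527491/984470 ≈ 0.53581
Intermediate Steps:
N(M, j) = -168 - 938*M + M*j (N(M, j) = 6 + ((-938*M + M*j) - 174) = 6 + (-174 - 938*M + M*j) = -168 - 938*M + M*j)
(N(-203, -86) + 1902260)/(2839247 + 1098633) = ((-168 - 938*(-203) - 203*(-86)) + 1902260)/(2839247 + 1098633) = ((-168 + 190414 + 17458) + 1902260)/3937880 = (207704 + 1902260)*(1/3937880) = 2109964*(1/3937880) = 527491/984470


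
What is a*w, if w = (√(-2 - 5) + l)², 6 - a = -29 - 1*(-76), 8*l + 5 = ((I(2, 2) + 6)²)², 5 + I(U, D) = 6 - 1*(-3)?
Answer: -4095882657/64 - 409795*I*√7/4 ≈ -6.3998e+7 - 2.7105e+5*I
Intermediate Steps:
I(U, D) = 4 (I(U, D) = -5 + (6 - 1*(-3)) = -5 + (6 + 3) = -5 + 9 = 4)
l = 9995/8 (l = -5/8 + ((4 + 6)²)²/8 = -5/8 + (10²)²/8 = -5/8 + (⅛)*100² = -5/8 + (⅛)*10000 = -5/8 + 1250 = 9995/8 ≈ 1249.4)
a = -41 (a = 6 - (-29 - 1*(-76)) = 6 - (-29 + 76) = 6 - 1*47 = 6 - 47 = -41)
w = (9995/8 + I*√7)² (w = (√(-2 - 5) + 9995/8)² = (√(-7) + 9995/8)² = (I*√7 + 9995/8)² = (9995/8 + I*√7)² ≈ 1.5609e+6 + 6611.0*I)
a*w = -41*(99899577/64 + 9995*I*√7/4) = -4095882657/64 - 409795*I*√7/4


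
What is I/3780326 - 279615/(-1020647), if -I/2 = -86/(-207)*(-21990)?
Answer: 37111132435765/133114054486809 ≈ 0.27879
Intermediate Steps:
I = 1260760/69 (I = -2*(-86/(-207))*(-21990) = -2*(-86*(-1/207))*(-21990) = -172*(-21990)/207 = -2*(-630380/69) = 1260760/69 ≈ 18272.)
I/3780326 - 279615/(-1020647) = (1260760/69)/3780326 - 279615/(-1020647) = (1260760/69)*(1/3780326) - 279615*(-1/1020647) = 630380/130421247 + 279615/1020647 = 37111132435765/133114054486809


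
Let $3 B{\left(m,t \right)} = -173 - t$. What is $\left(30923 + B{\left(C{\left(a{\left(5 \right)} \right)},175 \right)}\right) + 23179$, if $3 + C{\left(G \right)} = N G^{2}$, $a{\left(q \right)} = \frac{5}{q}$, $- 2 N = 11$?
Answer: $53986$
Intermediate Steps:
$N = - \frac{11}{2}$ ($N = \left(- \frac{1}{2}\right) 11 = - \frac{11}{2} \approx -5.5$)
$C{\left(G \right)} = -3 - \frac{11 G^{2}}{2}$
$B{\left(m,t \right)} = - \frac{173}{3} - \frac{t}{3}$ ($B{\left(m,t \right)} = \frac{-173 - t}{3} = - \frac{173}{3} - \frac{t}{3}$)
$\left(30923 + B{\left(C{\left(a{\left(5 \right)} \right)},175 \right)}\right) + 23179 = \left(30923 - 116\right) + 23179 = 30807 + 23179 = 53986$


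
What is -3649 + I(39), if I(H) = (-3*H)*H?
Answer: -8212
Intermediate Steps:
I(H) = -3*H**2
-3649 + I(39) = -3649 - 3*39**2 = -3649 - 3*1521 = -3649 - 4563 = -8212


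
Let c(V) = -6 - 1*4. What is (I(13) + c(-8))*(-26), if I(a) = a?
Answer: -78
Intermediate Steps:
c(V) = -10 (c(V) = -6 - 4 = -10)
(I(13) + c(-8))*(-26) = (13 - 10)*(-26) = 3*(-26) = -78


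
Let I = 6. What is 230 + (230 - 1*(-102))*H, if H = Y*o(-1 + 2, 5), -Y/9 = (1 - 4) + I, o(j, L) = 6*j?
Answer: -53554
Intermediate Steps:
Y = -27 (Y = -9*((1 - 4) + 6) = -9*(-3 + 6) = -9*3 = -27)
H = -162 (H = -162*(-1 + 2) = -162 ≈ -162.00)
230 + (230 - 1*(-102))*H = 230 + (230 - 1*(-102))*(-162) = 230 + (230 + 102)*(-162) = 230 + 332*(-162) = 230 - 53784 = -53554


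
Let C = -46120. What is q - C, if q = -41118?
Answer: 5002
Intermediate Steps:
q - C = -41118 - 1*(-46120) = -41118 + 46120 = 5002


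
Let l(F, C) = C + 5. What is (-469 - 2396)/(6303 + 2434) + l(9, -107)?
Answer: -894039/8737 ≈ -102.33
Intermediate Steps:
l(F, C) = 5 + C
(-469 - 2396)/(6303 + 2434) + l(9, -107) = (-469 - 2396)/(6303 + 2434) + (5 - 107) = -2865/8737 - 102 = -894039/8737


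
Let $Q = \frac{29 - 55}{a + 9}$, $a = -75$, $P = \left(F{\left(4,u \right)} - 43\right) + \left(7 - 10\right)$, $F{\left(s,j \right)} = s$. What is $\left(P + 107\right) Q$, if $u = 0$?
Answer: $\frac{845}{33} \approx 25.606$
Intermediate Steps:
$P = -42$ ($P = \left(4 - 43\right) + \left(7 - 10\right) = -39 - 3 = -42$)
$Q = \frac{13}{33}$ ($Q = \frac{29 - 55}{-75 + 9} = - \frac{26}{-66} = \left(-26\right) \left(- \frac{1}{66}\right) = \frac{13}{33} \approx 0.39394$)
$\left(P + 107\right) Q = \left(-42 + 107\right) \frac{13}{33} = 65 \cdot \frac{13}{33} = \frac{845}{33}$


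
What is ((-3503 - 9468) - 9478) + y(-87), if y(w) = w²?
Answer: -14880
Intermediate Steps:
((-3503 - 9468) - 9478) + y(-87) = ((-3503 - 9468) - 9478) + (-87)² = (-12971 - 9478) + 7569 = -22449 + 7569 = -14880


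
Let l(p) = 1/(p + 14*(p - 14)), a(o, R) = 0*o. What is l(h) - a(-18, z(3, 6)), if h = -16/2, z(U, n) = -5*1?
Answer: -1/316 ≈ -0.0031646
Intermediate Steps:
z(U, n) = -5
h = -8 (h = -16*½ = -8)
a(o, R) = 0
l(p) = 1/(-196 + 15*p) (l(p) = 1/(p + 14*(-14 + p)) = 1/(p + (-196 + 14*p)) = 1/(-196 + 15*p))
l(h) - a(-18, z(3, 6)) = 1/(-196 + 15*(-8)) - 1*0 = 1/(-196 - 120) + 0 = 1/(-316) + 0 = -1/316 + 0 = -1/316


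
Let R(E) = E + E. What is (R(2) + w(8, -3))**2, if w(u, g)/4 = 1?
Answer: 64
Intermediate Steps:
w(u, g) = 4 (w(u, g) = 4*1 = 4)
R(E) = 2*E
(R(2) + w(8, -3))**2 = (2*2 + 4)**2 = (4 + 4)**2 = 8**2 = 64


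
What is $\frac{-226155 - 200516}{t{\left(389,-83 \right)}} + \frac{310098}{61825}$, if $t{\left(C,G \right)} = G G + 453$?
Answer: $- \frac{24102195059}{453919150} \approx -53.098$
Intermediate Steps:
$t{\left(C,G \right)} = 453 + G^{2}$ ($t{\left(C,G \right)} = G^{2} + 453 = 453 + G^{2}$)
$\frac{-226155 - 200516}{t{\left(389,-83 \right)}} + \frac{310098}{61825} = \frac{-226155 - 200516}{453 + \left(-83\right)^{2}} + \frac{310098}{61825} = \frac{-226155 - 200516}{453 + 6889} + 310098 \cdot \frac{1}{61825} = - \frac{426671}{7342} + \frac{310098}{61825} = - \frac{24102195059}{453919150}$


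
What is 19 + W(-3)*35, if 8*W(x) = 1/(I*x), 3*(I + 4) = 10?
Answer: 339/16 ≈ 21.188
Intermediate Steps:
I = -⅔ (I = -4 + (⅓)*10 = -4 + 10/3 = -⅔ ≈ -0.66667)
W(x) = -3/(16*x) (W(x) = (1/((-⅔)*x))/8 = (-3/(2*x))/8 = -3/(16*x))
19 + W(-3)*35 = 19 - 3/16/(-3)*35 = 19 - 3/16*(-⅓)*35 = 19 + (1/16)*35 = 19 + 35/16 = 339/16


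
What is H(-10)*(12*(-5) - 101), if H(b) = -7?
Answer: 1127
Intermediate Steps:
H(-10)*(12*(-5) - 101) = -7*(12*(-5) - 101) = -7*(-60 - 101) = -7*(-161) = 1127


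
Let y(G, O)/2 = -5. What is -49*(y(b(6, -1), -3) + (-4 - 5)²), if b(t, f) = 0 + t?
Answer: -3479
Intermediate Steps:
b(t, f) = t
y(G, O) = -10 (y(G, O) = 2*(-5) = -10)
-49*(y(b(6, -1), -3) + (-4 - 5)²) = -49*(-10 + (-4 - 5)²) = -49*(-10 + (-9)²) = -49*(-10 + 81) = -49*71 = -3479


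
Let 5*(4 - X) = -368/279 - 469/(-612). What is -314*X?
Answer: -1360405/1054 ≈ -1290.7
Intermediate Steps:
X = 8665/2108 (X = 4 - (-368/279 - 469/(-612))/5 = 4 - (-368*1/279 - 469*(-1/612))/5 = 4 - (-368/279 + 469/612)/5 = 4 - ⅕*(-1165/2108) = 4 + 233/2108 = 8665/2108 ≈ 4.1105)
-314*X = -314*8665/2108 = -1360405/1054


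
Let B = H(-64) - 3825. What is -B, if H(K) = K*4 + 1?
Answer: 4080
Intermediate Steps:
H(K) = 1 + 4*K (H(K) = 4*K + 1 = 1 + 4*K)
B = -4080 (B = (1 + 4*(-64)) - 3825 = (1 - 256) - 3825 = -255 - 3825 = -4080)
-B = -1*(-4080) = 4080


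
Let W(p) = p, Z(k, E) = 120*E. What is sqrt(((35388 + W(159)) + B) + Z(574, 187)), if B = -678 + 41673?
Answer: 9*sqrt(1222) ≈ 314.61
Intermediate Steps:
B = 40995
sqrt(((35388 + W(159)) + B) + Z(574, 187)) = sqrt(((35388 + 159) + 40995) + 120*187) = sqrt((35547 + 40995) + 22440) = sqrt(76542 + 22440) = sqrt(98982) = 9*sqrt(1222)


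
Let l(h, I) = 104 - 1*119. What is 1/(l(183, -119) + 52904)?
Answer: 1/52889 ≈ 1.8908e-5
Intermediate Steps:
l(h, I) = -15 (l(h, I) = 104 - 119 = -15)
1/(l(183, -119) + 52904) = 1/(-15 + 52904) = 1/52889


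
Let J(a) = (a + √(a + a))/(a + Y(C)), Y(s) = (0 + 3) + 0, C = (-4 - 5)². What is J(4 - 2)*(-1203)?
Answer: -4812/5 ≈ -962.40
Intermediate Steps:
C = 81 (C = (-9)² = 81)
Y(s) = 3 (Y(s) = 3 + 0 = 3)
J(a) = (a + √2*√a)/(3 + a) (J(a) = (a + √(a + a))/(a + 3) = (a + √(2*a))/(3 + a) = (a + √2*√a)/(3 + a))
J(4 - 2)*(-1203) = (((4 - 2) + √2*√(4 - 2))/(3 + (4 - 2)))*(-1203) = ((2 + √2*√2)/(3 + 2))*(-1203) = ((2 + 2)/5)*(-1203) = ((⅕)*4)*(-1203) = (⅘)*(-1203) = -4812/5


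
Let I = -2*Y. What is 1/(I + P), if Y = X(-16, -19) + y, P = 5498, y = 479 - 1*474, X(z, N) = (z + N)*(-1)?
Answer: 1/5418 ≈ 0.00018457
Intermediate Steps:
X(z, N) = -N - z (X(z, N) = (N + z)*(-1) = -N - z)
y = 5 (y = 479 - 474 = 5)
Y = 40 (Y = (-1*(-19) - 1*(-16)) + 5 = (19 + 16) + 5 = 35 + 5 = 40)
I = -80 (I = -2*40 = -80)
1/(I + P) = 1/(-80 + 5498) = 1/5418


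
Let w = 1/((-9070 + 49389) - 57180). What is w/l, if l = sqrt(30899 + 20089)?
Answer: -sqrt(12747)/429854334 ≈ -2.6265e-7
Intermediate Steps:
l = 2*sqrt(12747) (l = sqrt(50988) = 2*sqrt(12747) ≈ 225.81)
w = -1/16861 (w = 1/(40319 - 57180) = 1/(-16861) = -1/16861 ≈ -5.9308e-5)
w/l = -sqrt(12747)/25494/16861 = -sqrt(12747)/429854334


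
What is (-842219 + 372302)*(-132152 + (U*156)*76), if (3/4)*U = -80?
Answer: 656376306264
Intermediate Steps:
U = -320/3 (U = (4/3)*(-80) = -320/3 ≈ -106.67)
(-842219 + 372302)*(-132152 + (U*156)*76) = (-842219 + 372302)*(-132152 - 320/3*156*76) = -469917*(-132152 - 16640*76) = -469917*(-132152 - 1264640) = -469917*(-1396792) = 656376306264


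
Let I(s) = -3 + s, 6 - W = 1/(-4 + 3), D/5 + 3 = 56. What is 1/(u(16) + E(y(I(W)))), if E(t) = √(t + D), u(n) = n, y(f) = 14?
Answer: -16/23 + 3*√31/23 ≈ 0.030578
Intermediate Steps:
D = 265 (D = -15 + 5*56 = -15 + 280 = 265)
W = 7 (W = 6 - 1/(-4 + 3) = 6 - 1/(-1) = 6 - 1*(-1) = 6 + 1 = 7)
E(t) = √(265 + t) (E(t) = √(t + 265) = √(265 + t))
1/(u(16) + E(y(I(W)))) = 1/(16 + √(265 + 14)) = 1/(16 + √279) = 1/(16 + 3*√31)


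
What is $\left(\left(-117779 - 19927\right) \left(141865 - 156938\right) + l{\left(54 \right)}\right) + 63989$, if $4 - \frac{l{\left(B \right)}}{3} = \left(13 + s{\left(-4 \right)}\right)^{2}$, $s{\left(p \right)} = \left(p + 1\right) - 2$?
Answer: $2075706347$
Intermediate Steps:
$s{\left(p \right)} = -1 + p$ ($s{\left(p \right)} = \left(1 + p\right) - 2 = -1 + p$)
$l{\left(B \right)} = -180$ ($l{\left(B \right)} = 12 - 3 \left(13 - 5\right)^{2} = 12 - 3 \cdot 8^{2} = 12 - 192 = -180$)
$\left(\left(-117779 - 19927\right) \left(141865 - 156938\right) + l{\left(54 \right)}\right) + 63989 = \left(\left(-117779 - 19927\right) \left(141865 - 156938\right) - 180\right) + 63989 = \left(\left(-137706\right) \left(-15073\right) - 180\right) + 63989 = \left(2075642538 - 180\right) + 63989 = 2075642358 + 63989 = 2075706347$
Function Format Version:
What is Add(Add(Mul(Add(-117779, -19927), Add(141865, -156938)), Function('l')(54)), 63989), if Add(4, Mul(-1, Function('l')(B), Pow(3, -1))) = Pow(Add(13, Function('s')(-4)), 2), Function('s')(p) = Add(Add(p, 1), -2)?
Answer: 2075706347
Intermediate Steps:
Function('s')(p) = Add(-1, p) (Function('s')(p) = Add(Add(1, p), -2) = Add(-1, p))
Function('l')(B) = -180 (Function('l')(B) = Add(12, Mul(-3, Pow(Add(13, Add(-1, -4)), 2))) = Add(12, Mul(-3, Pow(Add(13, -5), 2))) = Add(12, Mul(-3, Pow(8, 2))) = Add(12, Mul(-3, 64)) = Add(12, -192) = -180)
Add(Add(Mul(Add(-117779, -19927), Add(141865, -156938)), Function('l')(54)), 63989) = Add(Add(Mul(Add(-117779, -19927), Add(141865, -156938)), -180), 63989) = Add(Add(Mul(-137706, -15073), -180), 63989) = Add(Add(2075642538, -180), 63989) = Add(2075642358, 63989) = 2075706347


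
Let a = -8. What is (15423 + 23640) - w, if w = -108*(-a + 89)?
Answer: 49539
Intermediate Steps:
w = -10476 (w = -108*(-1*(-8) + 89) = -108*(8 + 89) = -108*97 = -10476)
(15423 + 23640) - w = (15423 + 23640) - 1*(-10476) = 39063 + 10476 = 49539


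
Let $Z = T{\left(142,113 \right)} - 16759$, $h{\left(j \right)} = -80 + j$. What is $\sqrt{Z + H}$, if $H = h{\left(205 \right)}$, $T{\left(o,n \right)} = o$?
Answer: $2 i \sqrt{4123} \approx 128.42 i$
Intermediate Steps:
$Z = -16617$ ($Z = 142 - 16759 = -16617$)
$H = 125$ ($H = -80 + 205 = 125$)
$\sqrt{Z + H} = \sqrt{-16617 + 125} = \sqrt{-16492} = 2 i \sqrt{4123}$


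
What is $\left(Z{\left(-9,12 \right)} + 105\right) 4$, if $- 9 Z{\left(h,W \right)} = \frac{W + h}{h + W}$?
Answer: $\frac{3776}{9} \approx 419.56$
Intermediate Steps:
$Z{\left(h,W \right)} = - \frac{1}{9}$ ($Z{\left(h,W \right)} = - \frac{\left(W + h\right) \frac{1}{h + W}}{9} = - \frac{\left(W + h\right) \frac{1}{W + h}}{9} = \left(- \frac{1}{9}\right) 1 = - \frac{1}{9}$)
$\left(Z{\left(-9,12 \right)} + 105\right) 4 = \left(- \frac{1}{9} + 105\right) 4 = \frac{944}{9} \cdot 4 = \frac{3776}{9}$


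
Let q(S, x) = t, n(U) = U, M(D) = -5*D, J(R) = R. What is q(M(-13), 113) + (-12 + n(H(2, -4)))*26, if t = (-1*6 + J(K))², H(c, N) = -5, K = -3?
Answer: -361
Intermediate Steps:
t = 81 (t = (-1*6 - 3)² = (-6 - 3)² = (-9)² = 81)
q(S, x) = 81
q(M(-13), 113) + (-12 + n(H(2, -4)))*26 = 81 + (-12 - 5)*26 = 81 - 17*26 = 81 - 442 = -361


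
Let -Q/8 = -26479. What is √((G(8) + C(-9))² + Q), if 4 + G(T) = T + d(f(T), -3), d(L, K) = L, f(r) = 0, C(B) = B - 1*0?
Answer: √211857 ≈ 460.28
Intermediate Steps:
C(B) = B (C(B) = B + 0 = B)
Q = 211832 (Q = -8*(-26479) = 211832)
G(T) = -4 + T (G(T) = -4 + (T + 0) = -4 + T)
√((G(8) + C(-9))² + Q) = √(((-4 + 8) - 9)² + 211832) = √((4 - 9)² + 211832) = √((-5)² + 211832) = √(25 + 211832) = √211857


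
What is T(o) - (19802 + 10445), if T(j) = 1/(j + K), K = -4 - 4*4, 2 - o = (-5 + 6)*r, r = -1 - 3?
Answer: -423459/14 ≈ -30247.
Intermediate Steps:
r = -4
o = 6 (o = 2 - (-5 + 6)*(-4) = 2 - (-4) = 2 - 1*(-4) = 2 + 4 = 6)
K = -20 (K = -4 - 16 = -20)
T(j) = 1/(-20 + j) (T(j) = 1/(j - 20) = 1/(-20 + j))
T(o) - (19802 + 10445) = 1/(-20 + 6) - (19802 + 10445) = 1/(-14) - 1*30247 = -1/14 - 30247 = -423459/14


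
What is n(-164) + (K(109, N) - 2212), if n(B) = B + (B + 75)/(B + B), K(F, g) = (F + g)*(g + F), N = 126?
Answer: 17334561/328 ≈ 52849.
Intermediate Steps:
K(F, g) = (F + g)**2 (K(F, g) = (F + g)*(F + g) = (F + g)**2)
n(B) = B + (75 + B)/(2*B) (n(B) = B + (75 + B)/((2*B)) = B + (75 + B)*(1/(2*B)) = B + (75 + B)/(2*B))
n(-164) + (K(109, N) - 2212) = (1/2 - 164 + (75/2)/(-164)) + ((109 + 126)**2 - 2212) = (1/2 - 164 + (75/2)*(-1/164)) + (235**2 - 2212) = (1/2 - 164 - 75/328) + (55225 - 2212) = -53703/328 + 53013 = 17334561/328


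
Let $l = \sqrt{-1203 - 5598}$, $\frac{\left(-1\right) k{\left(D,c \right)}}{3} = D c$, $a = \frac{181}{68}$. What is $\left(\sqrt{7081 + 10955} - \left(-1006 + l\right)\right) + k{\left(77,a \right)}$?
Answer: $\frac{26597}{68} + 6 \sqrt{501} - i \sqrt{6801} \approx 525.43 - 82.468 i$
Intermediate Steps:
$a = \frac{181}{68}$ ($a = 181 \cdot \frac{1}{68} = \frac{181}{68} \approx 2.6618$)
$k{\left(D,c \right)} = - 3 D c$
$l = i \sqrt{6801}$ ($l = \sqrt{-1203 - 5598} = \sqrt{-6801} = i \sqrt{6801} \approx 82.468 i$)
$\left(\sqrt{7081 + 10955} - \left(-1006 + l\right)\right) + k{\left(77,a \right)} = \left(\sqrt{7081 + 10955} + \left(1006 - i \sqrt{6801}\right)\right) - 231 \cdot \frac{181}{68} = \left(\sqrt{18036} + \left(1006 - i \sqrt{6801}\right)\right) - \frac{41811}{68} = \left(6 \sqrt{501} + \left(1006 - i \sqrt{6801}\right)\right) - \frac{41811}{68} = \left(1006 + 6 \sqrt{501} - i \sqrt{6801}\right) - \frac{41811}{68} = \frac{26597}{68} + 6 \sqrt{501} - i \sqrt{6801}$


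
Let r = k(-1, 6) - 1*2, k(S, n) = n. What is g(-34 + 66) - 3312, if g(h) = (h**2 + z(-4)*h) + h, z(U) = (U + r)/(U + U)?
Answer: -2256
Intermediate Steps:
r = 4 (r = 6 - 1*2 = 6 - 2 = 4)
z(U) = (4 + U)/(2*U) (z(U) = (U + 4)/(U + U) = (4 + U)/((2*U)) = (4 + U)*(1/(2*U)) = (4 + U)/(2*U))
g(h) = h + h**2 (g(h) = (h**2 + ((1/2)*(4 - 4)/(-4))*h) + h = (h**2 + ((1/2)*(-1/4)*0)*h) + h = (h**2 + 0*h) + h = (h**2 + 0) + h = h**2 + h = h + h**2)
g(-34 + 66) - 3312 = (-34 + 66)*(1 + (-34 + 66)) - 3312 = 32*(1 + 32) - 3312 = 32*33 - 3312 = 1056 - 3312 = -2256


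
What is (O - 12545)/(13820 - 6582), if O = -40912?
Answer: -53457/7238 ≈ -7.3856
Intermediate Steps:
(O - 12545)/(13820 - 6582) = (-40912 - 12545)/(13820 - 6582) = -53457/7238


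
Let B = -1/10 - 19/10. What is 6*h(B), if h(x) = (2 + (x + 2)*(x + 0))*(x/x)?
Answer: 12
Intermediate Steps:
B = -2 (B = -1*⅒ - 19*⅒ = -⅒ - 19/10 = -2)
h(x) = 2 + x*(2 + x) (h(x) = (2 + (2 + x)*x)*1 = (2 + x*(2 + x))*1 = 2 + x*(2 + x))
6*h(B) = 6*(2 + (-2)² + 2*(-2)) = 6*(2 + 4 - 4) = 6*2 = 12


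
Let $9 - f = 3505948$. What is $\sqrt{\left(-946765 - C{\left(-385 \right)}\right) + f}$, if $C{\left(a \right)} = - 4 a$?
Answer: $6 i \sqrt{123729} \approx 2110.5 i$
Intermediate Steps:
$f = -3505939$ ($f = 9 - 3505948 = -3505939$)
$\sqrt{\left(-946765 - C{\left(-385 \right)}\right) + f} = \sqrt{\left(-946765 - \left(-4\right) \left(-385\right)\right) - 3505939} = \sqrt{\left(-946765 - 1540\right) - 3505939} = \sqrt{-948305 - 3505939} = \sqrt{-4454244} = 6 i \sqrt{123729}$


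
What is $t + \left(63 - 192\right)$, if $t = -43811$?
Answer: $-43940$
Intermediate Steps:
$t + \left(63 - 192\right) = -43811 + \left(63 - 192\right) = -43811 - 129 = -43940$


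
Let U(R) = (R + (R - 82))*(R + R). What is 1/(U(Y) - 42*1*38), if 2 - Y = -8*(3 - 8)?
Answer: 1/10412 ≈ 9.6043e-5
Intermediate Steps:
Y = -38 (Y = 2 - (-8)*(3 - 8) = 2 - (-8)*(-5) = 2 - 1*40 = 2 - 40 = -38)
U(R) = 2*R*(-82 + 2*R) (U(R) = (R + (-82 + R))*(2*R) = (-82 + 2*R)*(2*R) = 2*R*(-82 + 2*R))
1/(U(Y) - 42*1*38) = 1/(4*(-38)*(-41 - 38) - 42*1*38) = 1/(4*(-38)*(-79) - 42*38) = 1/(12008 - 1596) = 1/10412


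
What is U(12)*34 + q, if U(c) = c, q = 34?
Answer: 442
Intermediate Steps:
U(12)*34 + q = 12*34 + 34 = 408 + 34 = 442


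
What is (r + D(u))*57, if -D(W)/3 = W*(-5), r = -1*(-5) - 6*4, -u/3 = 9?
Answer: -24168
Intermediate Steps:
u = -27 (u = -3*9 = -27)
r = -19 (r = 5 - 24 = -19)
D(W) = 15*W (D(W) = -3*W*(-5) = -(-15)*W = 15*W)
(r + D(u))*57 = (-19 + 15*(-27))*57 = (-19 - 405)*57 = -424*57 = -24168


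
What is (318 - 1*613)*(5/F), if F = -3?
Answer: 1475/3 ≈ 491.67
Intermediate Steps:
(318 - 1*613)*(5/F) = (318 - 1*613)*(5/(-3)) = (318 - 613)*(5*(-1/3)) = -295*(-5/3) = 1475/3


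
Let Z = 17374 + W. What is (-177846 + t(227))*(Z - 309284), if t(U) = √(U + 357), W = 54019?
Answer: 42307962786 - 475782*√146 ≈ 4.2302e+10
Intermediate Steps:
t(U) = √(357 + U)
Z = 71393 (Z = 17374 + 54019 = 71393)
(-177846 + t(227))*(Z - 309284) = (-177846 + √(357 + 227))*(71393 - 309284) = (-177846 + √584)*(-237891) = (-177846 + 2*√146)*(-237891) = 42307962786 - 475782*√146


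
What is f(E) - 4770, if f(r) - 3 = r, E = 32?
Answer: -4735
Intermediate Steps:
f(r) = 3 + r
f(E) - 4770 = (3 + 32) - 4770 = 35 - 4770 = -4735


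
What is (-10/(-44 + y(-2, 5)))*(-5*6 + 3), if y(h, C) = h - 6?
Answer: -135/26 ≈ -5.1923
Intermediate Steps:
y(h, C) = -6 + h
(-10/(-44 + y(-2, 5)))*(-5*6 + 3) = (-10/(-44 + (-6 - 2)))*(-5*6 + 3) = (-10/(-44 - 8))*(-30 + 3) = -10/(-52)*(-27) = -10*(-1/52)*(-27) = (5/26)*(-27) = -135/26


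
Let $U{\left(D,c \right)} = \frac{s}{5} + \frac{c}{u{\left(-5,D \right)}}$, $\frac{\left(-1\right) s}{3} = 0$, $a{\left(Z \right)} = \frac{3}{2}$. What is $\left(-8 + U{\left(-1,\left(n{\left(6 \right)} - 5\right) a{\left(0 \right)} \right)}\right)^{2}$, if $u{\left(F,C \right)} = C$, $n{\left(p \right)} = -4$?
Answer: $\frac{121}{4} \approx 30.25$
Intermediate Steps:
$a{\left(Z \right)} = \frac{3}{2}$ ($a{\left(Z \right)} = 3 \cdot \frac{1}{2} = \frac{3}{2}$)
$s = 0$ ($s = \left(-3\right) 0 = 0$)
$U{\left(D,c \right)} = \frac{c}{D}$ ($U{\left(D,c \right)} = \frac{0}{5} + \frac{c}{D} = 0 \cdot \frac{1}{5} + \frac{c}{D} = 0 + \frac{c}{D} = \frac{c}{D}$)
$\left(-8 + U{\left(-1,\left(n{\left(6 \right)} - 5\right) a{\left(0 \right)} \right)}\right)^{2} = \left(-8 + \frac{\left(-4 - 5\right) \frac{3}{2}}{-1}\right)^{2} = \left(-8 + \left(-9\right) \frac{3}{2} \left(-1\right)\right)^{2} = \left(-8 - - \frac{27}{2}\right)^{2} = \left(-8 + \frac{27}{2}\right)^{2} = \left(\frac{11}{2}\right)^{2} = \frac{121}{4}$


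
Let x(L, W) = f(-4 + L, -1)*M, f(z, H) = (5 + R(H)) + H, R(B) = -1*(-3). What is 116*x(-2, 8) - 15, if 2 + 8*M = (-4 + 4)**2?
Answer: -218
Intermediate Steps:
R(B) = 3
f(z, H) = 8 + H (f(z, H) = (5 + 3) + H = 8 + H)
M = -1/4 (M = -1/4 + (-4 + 4)**2/8 = -1/4 + (1/8)*0**2 = -1/4 + (1/8)*0 = -1/4 + 0 = -1/4 ≈ -0.25000)
x(L, W) = -7/4 (x(L, W) = (8 - 1)*(-1/4) = 7*(-1/4) = -7/4)
116*x(-2, 8) - 15 = 116*(-7/4) - 15 = -203 - 15 = -218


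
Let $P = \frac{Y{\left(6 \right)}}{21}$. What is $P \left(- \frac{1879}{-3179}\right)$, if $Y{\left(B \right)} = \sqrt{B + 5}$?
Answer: $\frac{1879 \sqrt{11}}{66759} \approx 0.09335$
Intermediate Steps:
$Y{\left(B \right)} = \sqrt{5 + B}$
$P = \frac{\sqrt{11}}{21}$ ($P = \frac{\sqrt{5 + 6}}{21} = \sqrt{11} \cdot \frac{1}{21} = \frac{\sqrt{11}}{21} \approx 0.15793$)
$P \left(- \frac{1879}{-3179}\right) = \frac{\sqrt{11}}{21} \left(- \frac{1879}{-3179}\right) = \frac{\sqrt{11}}{21} \left(\left(-1879\right) \left(- \frac{1}{3179}\right)\right) = \frac{\sqrt{11}}{21} \cdot \frac{1879}{3179} = \frac{1879 \sqrt{11}}{66759}$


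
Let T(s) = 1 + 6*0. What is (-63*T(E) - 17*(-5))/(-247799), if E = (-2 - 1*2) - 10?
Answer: -22/247799 ≈ -8.8782e-5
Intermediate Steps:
E = -14 (E = (-2 - 2) - 10 = -4 - 10 = -14)
T(s) = 1 (T(s) = 1 + 0 = 1)
(-63*T(E) - 17*(-5))/(-247799) = (-63*1 - 17*(-5))/(-247799) = (-63 + 85)*(-1/247799) = 22*(-1/247799) = -22/247799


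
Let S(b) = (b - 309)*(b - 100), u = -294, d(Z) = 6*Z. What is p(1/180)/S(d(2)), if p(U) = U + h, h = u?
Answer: -52919/4704480 ≈ -0.011249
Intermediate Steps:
h = -294
S(b) = (-309 + b)*(-100 + b)
p(U) = -294 + U (p(U) = U - 294 = -294 + U)
p(1/180)/S(d(2)) = (-294 + 1/180)/(30900 + (6*2)**2 - 2454*2) = (-294 + 1/180)/(30900 + 12**2 - 409*12) = -52919/(180*(30900 + 144 - 4908)) = -52919/180/26136 = -52919/180*1/26136 = -52919/4704480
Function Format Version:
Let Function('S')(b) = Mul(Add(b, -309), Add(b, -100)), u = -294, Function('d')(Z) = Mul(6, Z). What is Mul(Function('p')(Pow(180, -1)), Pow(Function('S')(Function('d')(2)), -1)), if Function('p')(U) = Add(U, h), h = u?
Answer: Rational(-52919, 4704480) ≈ -0.011249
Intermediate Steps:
h = -294
Function('S')(b) = Mul(Add(-309, b), Add(-100, b))
Function('p')(U) = Add(-294, U) (Function('p')(U) = Add(U, -294) = Add(-294, U))
Mul(Function('p')(Pow(180, -1)), Pow(Function('S')(Function('d')(2)), -1)) = Mul(Add(-294, Pow(180, -1)), Pow(Add(30900, Pow(Mul(6, 2), 2), Mul(-409, Mul(6, 2))), -1)) = Mul(Add(-294, Rational(1, 180)), Pow(Add(30900, Pow(12, 2), Mul(-409, 12)), -1)) = Mul(Rational(-52919, 180), Pow(Add(30900, 144, -4908), -1)) = Mul(Rational(-52919, 180), Pow(26136, -1)) = Mul(Rational(-52919, 180), Rational(1, 26136)) = Rational(-52919, 4704480)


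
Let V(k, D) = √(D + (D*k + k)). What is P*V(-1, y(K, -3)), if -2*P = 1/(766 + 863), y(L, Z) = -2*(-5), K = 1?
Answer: -I/3258 ≈ -0.00030694*I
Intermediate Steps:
y(L, Z) = 10
V(k, D) = √(D + k + D*k) (V(k, D) = √(D + (k + D*k)) = √(D + k + D*k))
P = -1/3258 (P = -1/(2*(766 + 863)) = -½/1629 = -½*1/1629 = -1/3258 ≈ -0.00030694)
P*V(-1, y(K, -3)) = -√(10 - 1 + 10*(-1))/3258 = -√(10 - 1 - 10)/3258 = -I/3258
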